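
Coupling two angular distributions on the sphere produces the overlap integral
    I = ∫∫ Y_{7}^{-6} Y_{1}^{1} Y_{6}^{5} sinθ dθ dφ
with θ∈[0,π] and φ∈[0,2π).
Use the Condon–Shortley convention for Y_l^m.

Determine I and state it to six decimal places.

Checks pass: Σm=0; 14 even; l₃=6∈[6,8].
(2·7+1)(2·1+1)(2·6+1) = 585
Δ: 2! 12! 0! / 15! → 1/1365
sum: t=1:−1/518400 = -1/518400
3j²(7 1 6; 0 0 0) = Δ·Π!·Σ² = 7/195  (sign -1)
sum: t=2:+1/79833600 = 1/79833600
3j²(7 1 6; -6 1 5) = Δ·Π!·Σ² = 2/35  (sign -1)
combine: 4πI² = 585·7/195·2/35 = 6/5
take √, sign +1: I = 0.30901936

0.309019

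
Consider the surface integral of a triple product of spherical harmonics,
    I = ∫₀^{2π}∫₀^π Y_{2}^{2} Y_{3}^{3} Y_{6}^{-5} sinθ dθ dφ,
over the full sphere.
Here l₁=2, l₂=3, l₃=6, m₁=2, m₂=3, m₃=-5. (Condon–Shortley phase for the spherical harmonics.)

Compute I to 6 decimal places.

0.000000

triangle: need 1≤l₃≤5, have 6; I=0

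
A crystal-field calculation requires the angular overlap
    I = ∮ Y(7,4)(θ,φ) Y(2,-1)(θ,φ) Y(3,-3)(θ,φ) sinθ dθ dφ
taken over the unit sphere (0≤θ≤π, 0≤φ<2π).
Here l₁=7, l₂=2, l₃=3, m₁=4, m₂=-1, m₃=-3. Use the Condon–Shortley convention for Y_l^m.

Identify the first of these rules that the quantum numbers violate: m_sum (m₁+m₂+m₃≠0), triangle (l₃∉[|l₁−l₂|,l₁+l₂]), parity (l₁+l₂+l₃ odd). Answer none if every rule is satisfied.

triangle

m₁+m₂+m₃ = 4 − 1 − 3 = 0  ✓
triangle: |7−2|=5 ≤ l₃=3 ≤ 7+2=9  ✗
parity: l₁+l₂+l₃ = 12 is even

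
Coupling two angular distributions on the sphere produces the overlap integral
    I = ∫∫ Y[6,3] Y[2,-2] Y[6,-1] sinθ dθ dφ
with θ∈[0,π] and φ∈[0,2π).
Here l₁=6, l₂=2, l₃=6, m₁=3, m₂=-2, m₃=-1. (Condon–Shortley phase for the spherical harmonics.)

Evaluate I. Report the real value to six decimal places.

m-sum 0 ✓  L=14 even ✓  4≤6≤8 ✓
Π(2lᵢ+1) = 13×5×13 = 845
triangle coeff Δ(6,2,6) = 1/90090
Σ_t [0,2]: t=0:+1/69120 t=1:−1/14400 t=2:+1/69120 = -7/172800
(3j)²=14/715 [(6 2 6; 0 0 0)], sign=-1
Σ_t [0,0]: t=0:+1/120960 = 1/120960
(3j)²=24/1001 [(6 2 6; 3 -2 -1)], sign=-1
⇒ 4πI² = 48/121
I = (+1)√(48/121/(4π)) = 0.17767364

0.177674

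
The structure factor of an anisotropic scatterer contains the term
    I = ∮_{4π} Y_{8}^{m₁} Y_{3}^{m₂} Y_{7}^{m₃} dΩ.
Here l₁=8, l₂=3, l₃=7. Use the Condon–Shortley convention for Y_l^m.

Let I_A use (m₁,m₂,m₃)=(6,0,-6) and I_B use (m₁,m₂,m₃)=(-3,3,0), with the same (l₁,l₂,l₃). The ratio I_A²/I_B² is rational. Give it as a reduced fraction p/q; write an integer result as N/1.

507/550

Same 8,3,7: normalisation and zero-m 3j drop out of the ratio.
A: Δ: 4! 12! 2! / 19! → 1/5290740; sum: t=1:−1/479001600 t=2:+1/1916006400 = -1/638668800; 3j²(8 3 7; 6 0 -6) = Δ·Π!·Σ² = 117/6460  (sign +1)
B: Δ: 4! 12! 2! / 19! → 1/5290740; sum: t=4:+1/29030400 = 1/29030400; 3j²(8 3 7; -3 3 0) = Δ·Π!·Σ² = 165/8398  (sign -1)
I_A²/I_B² = (117/6460)/(165/8398) = 507/550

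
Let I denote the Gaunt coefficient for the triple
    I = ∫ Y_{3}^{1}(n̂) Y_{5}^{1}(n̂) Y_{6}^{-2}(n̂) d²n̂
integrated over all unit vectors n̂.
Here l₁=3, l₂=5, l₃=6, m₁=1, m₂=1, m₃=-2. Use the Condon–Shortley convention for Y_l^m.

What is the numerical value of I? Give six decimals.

m-sum 0 ✓  L=14 even ✓  2≤6≤8 ✓
Π(2lᵢ+1) = 7×11×13 = 1001
triangle coeff Δ(3,5,6) = 1/675675
Σ_t [0,2]: t=0:+1/8640 t=1:−1/2304 t=2:+1/8640 = -7/34560
(3j)²=7/429 [(3 5 6; 0 0 0)], sign=-1
Σ_t [0,2]: t=0:+1/11520 t=1:−1/4320 t=2:+1/27648 = -1/9216
(3j)²=2/143 [(3 5 6; 1 1 -2)], sign=-1
⇒ 4πI² = 98/429
I = (+1)√(98/429/(4π)) = 0.13482780

0.134828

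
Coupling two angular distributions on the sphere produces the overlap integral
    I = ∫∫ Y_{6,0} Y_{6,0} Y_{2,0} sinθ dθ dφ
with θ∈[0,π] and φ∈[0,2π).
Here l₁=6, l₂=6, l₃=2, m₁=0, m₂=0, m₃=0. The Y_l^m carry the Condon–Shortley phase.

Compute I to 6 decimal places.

0.160563

Checks pass: Σm=0; 14 even; l₃=2∈[0,12].
(2·6+1)(2·6+1)(2·2+1) = 845
Δ: 10! 2! 2! / 15! → 1/90090
sum: t=4:+1/69120 t=5:−1/14400 t=6:+1/69120 = -7/172800
3j²(6 6 2; 0 0 0) = Δ·Π!·Σ² = 14/715  (sign -1)
(m-triple is (0,0,0) — same symbol as above.)
combine: 4πI² = 845·14/715·14/715 = 196/605
take √, sign +1: I = 0.16056298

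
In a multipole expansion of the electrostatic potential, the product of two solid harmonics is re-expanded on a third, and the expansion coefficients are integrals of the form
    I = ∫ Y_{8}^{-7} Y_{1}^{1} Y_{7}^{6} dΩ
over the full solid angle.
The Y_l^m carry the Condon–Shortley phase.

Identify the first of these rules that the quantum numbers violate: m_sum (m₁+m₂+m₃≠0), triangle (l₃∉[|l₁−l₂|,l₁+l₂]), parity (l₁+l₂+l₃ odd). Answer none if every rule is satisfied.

m₁+m₂+m₃ = -7 + 1 + 6 = 0  ✓
triangle: |8−1|=7 ≤ l₃=7 ≤ 8+1=9  ✓
parity: l₁+l₂+l₃ = 16 is even  ✓

none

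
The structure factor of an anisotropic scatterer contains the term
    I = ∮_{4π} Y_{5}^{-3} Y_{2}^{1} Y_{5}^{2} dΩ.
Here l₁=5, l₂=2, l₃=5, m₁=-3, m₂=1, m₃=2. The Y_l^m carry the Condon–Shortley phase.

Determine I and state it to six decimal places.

-0.161739

Rules hold: Σm=0, L=12 even, 3≤5≤7.
N = 11·5·11 = 605
Δ = 2!·8!·2!/13! = 1/38610
Racah Σ t=0..2: t=0:+1/2880 t=1:−1/576 t=2:+1/2880 = -1/960
⇒ 3j(5 2 5; 0 0 0)² = 10/429, sgn +1
Racah Σ t=1..2: t=1:−1/10080 t=2:+1/2880 = 1/4032
⇒ 3j(5 2 5; -3 1 2)² = 10/429, sgn -1
4πI² = N·(3j₀)²·(3jₘ)² = 500/1521
I = -1·√(0.328731/4π) = -0.16173926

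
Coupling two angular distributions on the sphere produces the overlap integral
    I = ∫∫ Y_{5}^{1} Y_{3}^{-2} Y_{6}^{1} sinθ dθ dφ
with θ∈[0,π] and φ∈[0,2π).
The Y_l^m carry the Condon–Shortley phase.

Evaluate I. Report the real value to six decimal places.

0.134828

m-sum 0 ✓  L=14 even ✓  2≤6≤8 ✓
Π(2lᵢ+1) = 11×7×13 = 1001
triangle coeff Δ(5,3,6) = 1/675675
Σ_t [0,2]: t=0:+1/8640 t=1:−1/2304 t=2:+1/8640 = -7/34560
(3j)²=7/429 [(5 3 6; 0 0 0)], sign=-1
Σ_t [0,1]: t=0:+1/6912 t=1:−1/17280 = 1/11520
(3j)²=2/143 [(5 3 6; 1 -2 1)], sign=-1
⇒ 4πI² = 98/429
I = (+1)√(98/429/(4π)) = 0.13482780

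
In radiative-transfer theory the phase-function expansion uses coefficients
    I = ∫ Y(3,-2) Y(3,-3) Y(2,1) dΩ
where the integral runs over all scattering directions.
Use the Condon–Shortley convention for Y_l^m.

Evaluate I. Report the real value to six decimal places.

-2 − 3 + 1 = -4 ≠ 0: azimuthal integral kills it; I = 0

0.000000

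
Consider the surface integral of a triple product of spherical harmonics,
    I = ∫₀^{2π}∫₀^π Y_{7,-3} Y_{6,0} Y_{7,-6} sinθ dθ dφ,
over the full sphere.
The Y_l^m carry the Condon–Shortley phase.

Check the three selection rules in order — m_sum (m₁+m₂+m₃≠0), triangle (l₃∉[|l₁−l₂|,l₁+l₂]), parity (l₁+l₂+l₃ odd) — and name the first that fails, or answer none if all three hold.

Σmᵢ = -9  ✗
l₃∈[|l₁−l₂|,l₁+l₂]=[1,13], have l₃=7
Σlᵢ = 20 ⇒ even

m_sum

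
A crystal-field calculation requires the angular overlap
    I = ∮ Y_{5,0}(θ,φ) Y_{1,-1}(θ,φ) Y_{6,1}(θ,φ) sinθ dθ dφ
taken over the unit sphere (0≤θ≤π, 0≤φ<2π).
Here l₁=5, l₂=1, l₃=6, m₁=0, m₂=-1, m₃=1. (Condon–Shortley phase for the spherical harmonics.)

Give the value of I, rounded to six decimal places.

-0.187239

Rules hold: Σm=0, L=12 even, 4≤6≤6.
N = 11·3·13 = 429
Δ = 0!·10!·2!/13! = 1/858
Racah Σ t=0..0: t=0:+1/14400 = 1/14400
⇒ 3j(5 1 6; 0 0 0)² = 6/143, sgn +1
Racah Σ t=0..0: t=0:+1/28800 = 1/28800
⇒ 3j(5 1 6; 0 -1 1)² = 7/286, sgn -1
4πI² = N·(3j₀)²·(3jₘ)² = 63/143
I = -1·√(0.440559/4π) = -0.18723944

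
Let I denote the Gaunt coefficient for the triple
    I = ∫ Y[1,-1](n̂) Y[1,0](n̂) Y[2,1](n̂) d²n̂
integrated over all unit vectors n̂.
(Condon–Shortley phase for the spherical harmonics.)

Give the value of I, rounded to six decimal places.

Checks pass: Σm=0; 4 even; l₃=2∈[0,2].
(2·1+1)(2·1+1)(2·2+1) = 45
Δ: 0! 2! 2! / 5! → 1/30
sum: t=0:+1/1 = 1/1
3j²(1 1 2; 0 0 0) = Δ·Π!·Σ² = 2/15  (sign +1)
sum: t=0:+1/2 = 1/2
3j²(1 1 2; -1 0 1) = Δ·Π!·Σ² = 1/10  (sign -1)
combine: 4πI² = 45·2/15·1/10 = 3/5
take √, sign -1: I = -0.21850969

-0.218510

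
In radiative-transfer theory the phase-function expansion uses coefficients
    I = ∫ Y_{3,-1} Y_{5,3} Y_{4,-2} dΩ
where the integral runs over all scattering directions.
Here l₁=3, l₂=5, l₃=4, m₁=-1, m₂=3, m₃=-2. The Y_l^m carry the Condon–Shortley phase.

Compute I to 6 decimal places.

m-sum 0 ✓  L=12 even ✓  2≤4≤8 ✓
Π(2lᵢ+1) = 7×11×9 = 693
triangle coeff Δ(3,5,4) = 1/180180
Σ_t [1,3]: t=1:−1/576 t=2:+1/144 t=3:−1/576 = 1/288
(3j)²=20/1001 [(3 5 4; 0 0 0)], sign=+1
Σ_t [2,4]: t=2:+1/5760 t=3:−1/720 t=4:+1/2304 = -1/1280
(3j)²=27/1430 [(3 5 4; -1 3 -2)], sign=-1
⇒ 4πI² = 486/1859
I = (-1)√(486/1859/(4π)) = -0.14423595

-0.144236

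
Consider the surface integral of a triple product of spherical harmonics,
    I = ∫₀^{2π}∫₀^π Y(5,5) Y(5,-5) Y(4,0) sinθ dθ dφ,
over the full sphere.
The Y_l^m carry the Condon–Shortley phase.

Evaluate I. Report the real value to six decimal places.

m-sum 0 ✓  L=14 even ✓  0≤4≤10 ✓
Π(2lᵢ+1) = 11×11×9 = 1089
triangle coeff Δ(5,5,4) = 1/3153150
Σ_t [1,5]: t=1:−1/69120 t=2:+1/1728 t=3:−1/576 t=4:+1/1728 t=5:−1/69120 = -7/11520
(3j)²=2/143 [(5 5 4; 0 0 0)], sign=-1
Σ_t [0,0]: t=0:+1/414720 = 1/414720
(3j)²=2/143 [(5 5 4; 5 -5 0)], sign=+1
⇒ 4πI² = 36/169
I = (-1)√(36/169/(4π)) = -0.13019760

-0.130198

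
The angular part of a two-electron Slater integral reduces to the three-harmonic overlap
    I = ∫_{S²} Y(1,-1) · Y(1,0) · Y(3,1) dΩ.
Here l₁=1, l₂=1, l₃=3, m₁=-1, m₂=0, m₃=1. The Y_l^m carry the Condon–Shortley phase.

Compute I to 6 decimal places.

|1−1|≤3≤1+1 violated ⇒ I = 0

0.000000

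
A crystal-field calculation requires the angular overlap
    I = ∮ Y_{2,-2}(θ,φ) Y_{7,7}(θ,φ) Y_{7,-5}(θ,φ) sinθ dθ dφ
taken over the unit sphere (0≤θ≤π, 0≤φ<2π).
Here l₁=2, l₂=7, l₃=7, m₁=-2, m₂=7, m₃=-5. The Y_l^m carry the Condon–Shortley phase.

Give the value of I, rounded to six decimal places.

Checks pass: Σm=0; 16 even; l₃=7∈[5,9].
(2·2+1)(2·7+1)(2·7+1) = 1125
Δ: 2! 2! 12! / 17! → 1/185640
sum: t=0:+1/2419200 t=1:−1/518400 t=2:+1/2419200 = -1/907200
3j²(2 7 7; 0 0 0) = Δ·Π!·Σ² = 56/3315  (sign +1)
sum: t=2:+1/1916006400 = 1/1916006400
3j²(2 7 7; -2 7 -5) = Δ·Π!·Σ² = 1/340  (sign +1)
combine: 4πI² = 1125·56/3315·1/340 = 210/3757
take √, sign +1: I = 0.06669359

0.066694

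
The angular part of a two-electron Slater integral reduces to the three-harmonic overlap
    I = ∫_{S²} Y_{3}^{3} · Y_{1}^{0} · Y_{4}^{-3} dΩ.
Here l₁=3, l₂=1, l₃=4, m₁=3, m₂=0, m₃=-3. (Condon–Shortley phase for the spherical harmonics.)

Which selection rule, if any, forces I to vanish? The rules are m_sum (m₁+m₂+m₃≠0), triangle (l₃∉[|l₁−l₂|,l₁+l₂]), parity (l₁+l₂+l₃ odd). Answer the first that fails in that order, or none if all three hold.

none

azimuthal sum: 3 + 0 − 3 = 0  ✓
2 ≤ 4 ≤ 4 (triangle on l)  ✓
L = 3 + 1 + 4 = 8 (even)  ✓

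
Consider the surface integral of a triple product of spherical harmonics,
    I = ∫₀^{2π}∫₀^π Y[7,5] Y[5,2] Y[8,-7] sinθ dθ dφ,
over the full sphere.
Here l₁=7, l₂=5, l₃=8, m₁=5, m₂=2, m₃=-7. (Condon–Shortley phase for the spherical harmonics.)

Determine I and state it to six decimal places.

0.018143

Rules hold: Σm=0, L=20 even, 2≤8≤12.
N = 15·11·17 = 2805
Δ = 4!·10!·6!/21! = 1/814773960
Racah Σ t=0..4: t=0:+1/87091200 t=1:−1/4976640 t=2:+1/2073600 t=3:−1/4976640 t=4:+1/87091200 = 1/9676800
⇒ 3j(7 5 8; 0 0 0)² = 360/46189, sgn +1
Racah Σ t=1..2: t=1:−1/1567641600 t=2:+1/1741824000 = -1/15676416000
⇒ 3j(7 5 8; 5 2 -7)² = 11/58140, sgn +1
4πI² = N·(3j₀)²·(3jₘ)² = 330/79781
I = +1·√(0.00413632/4π) = 0.01814272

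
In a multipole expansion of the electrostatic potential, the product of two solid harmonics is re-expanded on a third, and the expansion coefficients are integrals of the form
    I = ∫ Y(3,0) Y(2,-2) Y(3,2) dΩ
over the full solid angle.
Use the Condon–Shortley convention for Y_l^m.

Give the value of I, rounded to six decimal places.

-0.188063

Checks pass: Σm=0; 8 even; l₃=3∈[1,5].
(2·3+1)(2·2+1)(2·3+1) = 245
Δ: 2! 4! 2! / 9! → 1/3780
sum: t=0:+1/24 t=1:−1/4 t=2:+1/24 = -1/6
3j²(3 2 3; 0 0 0) = Δ·Π!·Σ² = 4/105  (sign +1)
sum: t=0:+1/24 = 1/24
3j²(3 2 3; 0 -2 2) = Δ·Π!·Σ² = 1/21  (sign -1)
combine: 4πI² = 245·4/105·1/21 = 4/9
take √, sign -1: I = -0.18806319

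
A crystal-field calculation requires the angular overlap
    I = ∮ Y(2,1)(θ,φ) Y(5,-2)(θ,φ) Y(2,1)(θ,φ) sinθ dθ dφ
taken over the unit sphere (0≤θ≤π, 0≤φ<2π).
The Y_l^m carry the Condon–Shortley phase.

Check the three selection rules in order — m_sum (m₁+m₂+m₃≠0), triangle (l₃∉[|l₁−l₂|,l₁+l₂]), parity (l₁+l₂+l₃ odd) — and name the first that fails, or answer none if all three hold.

m₁+m₂+m₃ = 1 − 2 + 1 = 0  ✓
triangle: |2−5|=3 ≤ l₃=2 ≤ 2+5=7  ✗
parity: l₁+l₂+l₃ = 9 is odd

triangle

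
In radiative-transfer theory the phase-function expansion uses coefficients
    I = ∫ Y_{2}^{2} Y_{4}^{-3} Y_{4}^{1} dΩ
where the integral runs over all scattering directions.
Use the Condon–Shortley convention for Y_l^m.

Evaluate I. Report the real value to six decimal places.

0.159270

m-sum 0 ✓  L=10 even ✓  2≤4≤6 ✓
Π(2lᵢ+1) = 5×9×9 = 405
triangle coeff Δ(2,4,4) = 1/13860
Σ_t [0,2]: t=0:+1/192 t=1:−1/36 t=2:+1/192 = -5/288
(3j)²=20/693 [(2 4 4; 0 0 0)], sign=-1
Σ_t [0,0]: t=0:+1/480 = 1/480
(3j)²=3/110 [(2 4 4; 2 -3 1)], sign=-1
⇒ 4πI² = 270/847
I = (+1)√(270/847/(4π)) = 0.15927046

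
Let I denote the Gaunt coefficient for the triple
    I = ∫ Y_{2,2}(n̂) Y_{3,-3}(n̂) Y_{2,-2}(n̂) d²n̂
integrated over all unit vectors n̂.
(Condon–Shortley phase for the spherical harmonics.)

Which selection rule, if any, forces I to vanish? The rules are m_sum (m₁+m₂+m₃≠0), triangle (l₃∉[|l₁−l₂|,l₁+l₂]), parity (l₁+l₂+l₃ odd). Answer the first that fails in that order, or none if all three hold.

Σmᵢ = -3  ✗
l₃∈[|l₁−l₂|,l₁+l₂]=[1,5], have l₃=2
Σlᵢ = 7 ⇒ odd

m_sum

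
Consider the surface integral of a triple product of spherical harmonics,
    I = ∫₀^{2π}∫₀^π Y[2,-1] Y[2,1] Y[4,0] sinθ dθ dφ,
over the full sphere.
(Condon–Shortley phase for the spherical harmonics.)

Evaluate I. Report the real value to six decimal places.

0.161197

Rules hold: Σm=0, L=8 even, 0≤4≤4.
N = 5·5·9 = 225
Δ = 0!·4!·4!/9! = 1/630
Racah Σ t=0..0: t=0:+1/16 = 1/16
⇒ 3j(2 2 4; 0 0 0)² = 2/35, sgn +1
Racah Σ t=0..0: t=0:+1/36 = 1/36
⇒ 3j(2 2 4; -1 1 0)² = 8/315, sgn +1
4πI² = N·(3j₀)²·(3jₘ)² = 16/49
I = +1·√(0.326531/4π) = 0.16119702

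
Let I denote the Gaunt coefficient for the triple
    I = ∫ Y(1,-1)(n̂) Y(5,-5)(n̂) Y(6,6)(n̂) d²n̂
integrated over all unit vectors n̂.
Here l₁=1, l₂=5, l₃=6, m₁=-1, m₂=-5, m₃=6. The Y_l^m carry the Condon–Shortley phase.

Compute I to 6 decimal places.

0.331940

Rules hold: Σm=0, L=12 even, 4≤6≤6.
N = 3·11·13 = 429
Δ = 0!·2!·10!/13! = 1/858
Racah Σ t=0..0: t=0:+1/14400 = 1/14400
⇒ 3j(1 5 6; 0 0 0)² = 6/143, sgn +1
Racah Σ t=0..0: t=0:+1/7257600 = 1/7257600
⇒ 3j(1 5 6; -1 -5 6)² = 1/13, sgn +1
4πI² = N·(3j₀)²·(3jₘ)² = 18/13
I = +1·√(1.38462/4π) = 0.33194004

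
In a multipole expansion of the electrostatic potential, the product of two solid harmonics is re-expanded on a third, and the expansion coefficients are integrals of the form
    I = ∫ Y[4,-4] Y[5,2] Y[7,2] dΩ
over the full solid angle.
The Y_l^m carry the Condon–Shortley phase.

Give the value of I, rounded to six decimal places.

-0.110423

m-sum 0 ✓  L=16 even ✓  1≤7≤9 ✓
Π(2lᵢ+1) = 9×11×15 = 1485
triangle coeff Δ(4,5,7) = 1/6126120
Σ_t [0,2]: t=0:+1/69120 t=1:−1/20736 t=2:+1/69120 = -1/51840
(3j)²=280/21879 [(4 5 7; 0 0 0)], sign=+1
Σ_t [2,2]: t=2:+1/1036800 = 1/1036800
(3j)²=98/12155 [(4 5 7; -4 2 2)], sign=-1
⇒ 4πI² = 82320/537251
I = (-1)√(82320/537251/(4π)) = -0.11042290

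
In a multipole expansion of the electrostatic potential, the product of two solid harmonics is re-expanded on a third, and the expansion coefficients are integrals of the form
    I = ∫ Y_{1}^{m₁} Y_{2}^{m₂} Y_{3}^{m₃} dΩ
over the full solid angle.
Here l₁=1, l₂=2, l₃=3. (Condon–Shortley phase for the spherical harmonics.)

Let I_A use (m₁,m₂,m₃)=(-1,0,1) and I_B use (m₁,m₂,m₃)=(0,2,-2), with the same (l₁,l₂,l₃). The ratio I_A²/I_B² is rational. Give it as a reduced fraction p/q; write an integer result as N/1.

6/5

l's match ⇒ only the (l;m) 3-j factors differ between A and B.
A: triangle coeff Δ(1,2,3) = 1/105; Σ_t [0,0]: t=0:+1/8 = 1/8; (3j)²=2/35 [(1 2 3; -1 0 1)], sign=+1
B: triangle coeff Δ(1,2,3) = 1/105; Σ_t [0,0]: t=0:+1/24 = 1/24; (3j)²=1/21 [(1 2 3; 0 2 -2)], sign=-1
I_A²/I_B² = (2/35)/(1/21) = 6/5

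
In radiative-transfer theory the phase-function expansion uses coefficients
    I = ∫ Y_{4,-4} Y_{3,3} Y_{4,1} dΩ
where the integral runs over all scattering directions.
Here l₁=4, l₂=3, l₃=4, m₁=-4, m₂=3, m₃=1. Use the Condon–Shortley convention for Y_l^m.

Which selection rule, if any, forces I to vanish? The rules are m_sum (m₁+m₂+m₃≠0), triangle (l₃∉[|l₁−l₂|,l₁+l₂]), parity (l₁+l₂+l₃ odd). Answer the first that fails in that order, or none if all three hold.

parity

azimuthal sum: -4 + 3 + 1 = 0  ✓
1 ≤ 4 ≤ 7 (triangle on l)  ✓
L = 4 + 3 + 4 = 11 (odd)  ✗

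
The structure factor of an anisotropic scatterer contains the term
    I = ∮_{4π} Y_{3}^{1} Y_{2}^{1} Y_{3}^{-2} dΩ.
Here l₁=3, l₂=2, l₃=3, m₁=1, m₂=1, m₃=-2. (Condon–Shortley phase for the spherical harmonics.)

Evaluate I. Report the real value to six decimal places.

Checks pass: Σm=0; 8 even; l₃=3∈[1,5].
(2·3+1)(2·2+1)(2·3+1) = 245
Δ: 2! 4! 2! / 9! → 1/3780
sum: t=0:+1/24 t=1:−1/4 t=2:+1/24 = -1/6
3j²(3 2 3; 0 0 0) = Δ·Π!·Σ² = 4/105  (sign +1)
sum: t=1:−1/12 t=2:+1/48 = -1/16
3j²(3 2 3; 1 1 -2) = Δ·Π!·Σ² = 1/28  (sign +1)
combine: 4πI² = 245·4/105·1/28 = 1/3
take √, sign +1: I = 0.16286750

0.162868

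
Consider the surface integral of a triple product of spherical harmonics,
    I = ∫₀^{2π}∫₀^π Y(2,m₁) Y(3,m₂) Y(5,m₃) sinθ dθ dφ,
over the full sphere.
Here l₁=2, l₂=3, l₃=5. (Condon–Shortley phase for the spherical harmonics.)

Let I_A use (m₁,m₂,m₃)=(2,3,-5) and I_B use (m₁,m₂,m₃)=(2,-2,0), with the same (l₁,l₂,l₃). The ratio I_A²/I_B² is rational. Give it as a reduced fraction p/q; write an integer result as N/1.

42/1

Same 2,3,5: normalisation and zero-m 3j drop out of the ratio.
A: Δ: 0! 4! 6! / 11! → 1/2310; sum: t=0:+1/17280 = 1/17280; 3j²(2 3 5; 2 3 -5) = Δ·Π!·Σ² = 1/11  (sign +1)
B: Δ: 0! 4! 6! / 11! → 1/2310; sum: t=0:+1/2880 = 1/2880; 3j²(2 3 5; 2 -2 0) = Δ·Π!·Σ² = 1/462  (sign -1)
I_A²/I_B² = (1/11)/(1/462) = 42/1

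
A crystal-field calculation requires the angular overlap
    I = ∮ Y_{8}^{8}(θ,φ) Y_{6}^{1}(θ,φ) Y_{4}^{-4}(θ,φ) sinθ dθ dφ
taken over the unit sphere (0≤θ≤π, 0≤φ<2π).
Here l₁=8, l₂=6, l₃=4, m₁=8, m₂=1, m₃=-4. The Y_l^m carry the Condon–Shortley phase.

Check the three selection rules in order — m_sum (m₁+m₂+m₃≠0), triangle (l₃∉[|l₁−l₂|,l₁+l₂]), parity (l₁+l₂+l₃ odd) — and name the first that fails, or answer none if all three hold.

m₁+m₂+m₃ = 8 + 1 − 4 = 5  ✗
triangle: |8−6|=2 ≤ l₃=4 ≤ 8+6=14
parity: l₁+l₂+l₃ = 18 is even

m_sum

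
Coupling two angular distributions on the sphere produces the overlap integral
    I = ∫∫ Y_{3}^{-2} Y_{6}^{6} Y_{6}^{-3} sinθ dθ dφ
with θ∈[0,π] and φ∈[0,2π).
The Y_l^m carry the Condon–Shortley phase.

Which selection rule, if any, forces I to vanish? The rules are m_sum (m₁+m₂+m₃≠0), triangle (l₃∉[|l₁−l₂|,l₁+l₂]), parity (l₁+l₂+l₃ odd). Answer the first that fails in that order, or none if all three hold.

m_sum

Σmᵢ = 1  ✗
l₃∈[|l₁−l₂|,l₁+l₂]=[3,9], have l₃=6
Σlᵢ = 15 ⇒ odd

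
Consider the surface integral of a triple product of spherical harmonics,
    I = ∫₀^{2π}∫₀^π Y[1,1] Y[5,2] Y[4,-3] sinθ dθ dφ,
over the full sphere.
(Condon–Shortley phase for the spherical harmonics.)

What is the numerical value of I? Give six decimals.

Checks pass: Σm=0; 10 even; l₃=4∈[4,6].
(2·1+1)(2·5+1)(2·4+1) = 297
Δ: 2! 0! 8! / 11! → 1/495
sum: t=1:−1/576 = -1/576
3j²(1 5 4; 0 0 0) = Δ·Π!·Σ² = 5/99  (sign -1)
sum: t=0:+1/10080 = 1/10080
3j²(1 5 4; 1 2 -3) = Δ·Π!·Σ² = 1/165  (sign -1)
combine: 4πI² = 297·5/99·1/165 = 1/11
take √, sign +1: I = 0.08505478

0.085055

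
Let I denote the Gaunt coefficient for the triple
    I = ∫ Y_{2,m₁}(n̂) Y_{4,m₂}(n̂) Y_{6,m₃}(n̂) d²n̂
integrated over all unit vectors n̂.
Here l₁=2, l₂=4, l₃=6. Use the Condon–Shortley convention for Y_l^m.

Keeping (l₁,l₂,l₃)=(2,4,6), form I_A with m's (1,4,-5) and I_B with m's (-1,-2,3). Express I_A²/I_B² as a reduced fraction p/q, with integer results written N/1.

55/84

Same 2,4,6: normalisation and zero-m 3j drop out of the ratio.
A: Δ: 0! 4! 8! / 13! → 1/6435; sum: t=0:+1/241920 = 1/241920; 3j²(2 4 6; 1 4 -5) = Δ·Π!·Σ² = 1/39  (sign -1)
B: Δ: 0! 4! 8! / 13! → 1/6435; sum: t=0:+1/8640 = 1/8640; 3j²(2 4 6; -1 -2 3) = Δ·Π!·Σ² = 28/715  (sign -1)
I_A²/I_B² = (1/39)/(28/715) = 55/84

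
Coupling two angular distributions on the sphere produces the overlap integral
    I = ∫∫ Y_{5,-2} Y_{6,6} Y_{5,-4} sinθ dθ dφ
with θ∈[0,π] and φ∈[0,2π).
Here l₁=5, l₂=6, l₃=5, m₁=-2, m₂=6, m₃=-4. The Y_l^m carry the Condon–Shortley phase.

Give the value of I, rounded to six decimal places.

-0.161540

Rules hold: Σm=0, L=16 even, 1≤5≤11.
N = 11·13·11 = 1573
Δ = 6!·4!·6!/17! = 1/28588560
Racah Σ t=1..5: t=1:−1/345600 t=2:+1/13824 t=3:−1/5184 t=4:+1/13824 t=5:−1/345600 = -7/129600
⇒ 3j(5 6 5; 0 0 0)² = 80/7293, sgn +1
Racah Σ t=6..6: t=6:+1/3110400 = 1/3110400
⇒ 3j(5 6 5; -2 6 -4)² = 21/1105, sgn -1
4πI² = N·(3j₀)²·(3jₘ)² = 1232/3757
I = -1·√(0.327921/4π) = -0.16153991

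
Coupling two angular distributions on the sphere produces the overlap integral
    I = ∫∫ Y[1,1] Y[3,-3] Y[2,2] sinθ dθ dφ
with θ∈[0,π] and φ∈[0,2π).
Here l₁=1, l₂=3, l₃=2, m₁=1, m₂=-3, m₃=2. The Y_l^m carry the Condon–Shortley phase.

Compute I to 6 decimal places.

-0.319865

Rules hold: Σm=0, L=6 even, 2≤2≤4.
N = 3·7·5 = 105
Δ = 2!·0!·4!/7! = 1/105
Racah Σ t=1..1: t=1:−1/4 = -1/4
⇒ 3j(1 3 2; 0 0 0)² = 3/35, sgn -1
Racah Σ t=0..0: t=0:+1/48 = 1/48
⇒ 3j(1 3 2; 1 -3 2)² = 1/7, sgn +1
4πI² = N·(3j₀)²·(3jₘ)² = 9/7
I = -1·√(1.28571/4π) = -0.31986543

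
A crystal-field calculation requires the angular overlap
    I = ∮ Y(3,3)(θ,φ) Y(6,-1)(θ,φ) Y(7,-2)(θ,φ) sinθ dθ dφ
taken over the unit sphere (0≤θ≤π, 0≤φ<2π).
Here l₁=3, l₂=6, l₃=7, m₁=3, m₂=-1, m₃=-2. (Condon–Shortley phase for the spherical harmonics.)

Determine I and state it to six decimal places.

-0.170823

m-sum 0 ✓  L=16 even ✓  3≤7≤9 ✓
Π(2lᵢ+1) = 7×13×15 = 1365
triangle coeff Δ(3,6,7) = 1/2042040
Σ_t [0,2]: t=0:+1/207360 t=1:−1/57600 t=2:+1/207360 = -1/129600
(3j)²=168/12155 [(3 6 7; 0 0 0)], sign=+1
Σ_t [0,0]: t=0:+1/691200 = 1/691200
(3j)²=189/9724 [(3 6 7; 3 -1 -2)], sign=-1
⇒ 4πI² = 166698/454597
I = (-1)√(166698/454597/(4π)) = -0.17082325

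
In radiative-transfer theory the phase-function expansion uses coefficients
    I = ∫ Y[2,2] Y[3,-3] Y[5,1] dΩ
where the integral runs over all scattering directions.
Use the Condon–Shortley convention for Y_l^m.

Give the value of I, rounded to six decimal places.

-0.023961

m-sum 0 ✓  L=10 even ✓  1≤5≤5 ✓
Π(2lᵢ+1) = 5×7×11 = 385
triangle coeff Δ(2,3,5) = 1/2310
Σ_t [0,0]: t=0:+1/144 = 1/144
(3j)²=10/231 [(2 3 5; 0 0 0)], sign=-1
Σ_t [0,0]: t=0:+1/17280 = 1/17280
(3j)²=1/2310 [(2 3 5; 2 -3 1)], sign=+1
⇒ 4πI² = 5/693
I = (-1)√(5/693/(4π)) = -0.02396147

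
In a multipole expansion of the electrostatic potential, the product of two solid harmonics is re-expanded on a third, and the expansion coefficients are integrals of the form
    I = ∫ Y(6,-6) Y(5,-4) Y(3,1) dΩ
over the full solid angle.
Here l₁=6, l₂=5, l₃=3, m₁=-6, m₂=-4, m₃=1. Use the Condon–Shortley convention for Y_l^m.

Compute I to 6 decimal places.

Σmᵢ = -9 ≠ 0, so the φ-integral vanishes; I = 0

0.000000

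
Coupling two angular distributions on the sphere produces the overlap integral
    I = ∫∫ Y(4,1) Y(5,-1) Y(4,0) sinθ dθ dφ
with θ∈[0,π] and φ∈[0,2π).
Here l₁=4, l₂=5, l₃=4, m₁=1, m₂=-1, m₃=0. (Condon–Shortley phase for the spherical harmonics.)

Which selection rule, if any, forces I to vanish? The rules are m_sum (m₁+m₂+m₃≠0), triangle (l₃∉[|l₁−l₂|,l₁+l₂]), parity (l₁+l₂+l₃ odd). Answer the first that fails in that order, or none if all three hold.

m₁+m₂+m₃ = 1 − 1 + 0 = 0  ✓
triangle: |4−5|=1 ≤ l₃=4 ≤ 4+5=9  ✓
parity: l₁+l₂+l₃ = 13 is odd  ✗

parity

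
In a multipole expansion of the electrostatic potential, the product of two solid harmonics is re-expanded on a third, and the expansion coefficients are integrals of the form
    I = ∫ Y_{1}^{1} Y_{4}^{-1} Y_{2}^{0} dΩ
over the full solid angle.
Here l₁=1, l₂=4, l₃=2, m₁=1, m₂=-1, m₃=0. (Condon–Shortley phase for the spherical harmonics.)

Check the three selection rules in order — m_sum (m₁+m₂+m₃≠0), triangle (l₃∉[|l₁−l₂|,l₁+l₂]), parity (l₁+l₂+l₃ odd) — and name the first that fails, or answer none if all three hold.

triangle

azimuthal sum: 1 − 1 + 0 = 0  ✓
3 ≤ 2 ≤ 5 (triangle on l)  ✗
L = 1 + 4 + 2 = 7 (odd)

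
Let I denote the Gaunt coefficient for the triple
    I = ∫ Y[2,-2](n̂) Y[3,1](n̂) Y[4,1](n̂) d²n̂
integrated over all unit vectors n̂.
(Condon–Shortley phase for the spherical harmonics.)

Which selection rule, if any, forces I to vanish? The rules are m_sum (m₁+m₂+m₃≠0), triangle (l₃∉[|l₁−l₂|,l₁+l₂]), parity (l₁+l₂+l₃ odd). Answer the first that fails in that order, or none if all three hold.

azimuthal sum: -2 + 1 + 1 = 0  ✓
1 ≤ 4 ≤ 5 (triangle on l)  ✓
L = 2 + 3 + 4 = 9 (odd)  ✗

parity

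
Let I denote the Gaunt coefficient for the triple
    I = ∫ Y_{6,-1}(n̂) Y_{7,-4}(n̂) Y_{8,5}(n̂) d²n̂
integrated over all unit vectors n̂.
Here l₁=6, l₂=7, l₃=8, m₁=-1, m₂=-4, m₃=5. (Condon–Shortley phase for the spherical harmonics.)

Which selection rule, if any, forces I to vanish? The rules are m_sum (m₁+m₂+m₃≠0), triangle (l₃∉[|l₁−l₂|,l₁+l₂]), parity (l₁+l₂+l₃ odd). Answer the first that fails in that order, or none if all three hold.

azimuthal sum: -1 − 4 + 5 = 0  ✓
1 ≤ 8 ≤ 13 (triangle on l)  ✓
L = 6 + 7 + 8 = 21 (odd)  ✗

parity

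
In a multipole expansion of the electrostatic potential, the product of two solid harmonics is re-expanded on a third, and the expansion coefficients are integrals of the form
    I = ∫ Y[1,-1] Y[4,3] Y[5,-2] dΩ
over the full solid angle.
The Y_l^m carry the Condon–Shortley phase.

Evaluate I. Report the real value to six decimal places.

0.085055

m-sum 0 ✓  L=10 even ✓  3≤5≤5 ✓
Π(2lᵢ+1) = 3×9×11 = 297
triangle coeff Δ(1,4,5) = 1/495
Σ_t [0,0]: t=0:+1/576 = 1/576
(3j)²=5/99 [(1 4 5; 0 0 0)], sign=-1
Σ_t [0,0]: t=0:+1/10080 = 1/10080
(3j)²=1/165 [(1 4 5; -1 3 -2)], sign=-1
⇒ 4πI² = 1/11
I = (+1)√(1/11/(4π)) = 0.08505478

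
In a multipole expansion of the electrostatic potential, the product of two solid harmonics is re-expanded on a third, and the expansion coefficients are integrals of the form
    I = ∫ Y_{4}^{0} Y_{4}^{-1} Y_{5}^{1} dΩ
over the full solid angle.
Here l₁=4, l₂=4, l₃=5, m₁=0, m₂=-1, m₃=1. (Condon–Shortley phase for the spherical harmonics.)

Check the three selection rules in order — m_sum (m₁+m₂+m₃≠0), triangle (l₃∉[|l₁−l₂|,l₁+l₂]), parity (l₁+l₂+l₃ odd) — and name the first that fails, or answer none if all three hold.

parity

azimuthal sum: 0 − 1 + 1 = 0  ✓
0 ≤ 5 ≤ 8 (triangle on l)  ✓
L = 4 + 4 + 5 = 13 (odd)  ✗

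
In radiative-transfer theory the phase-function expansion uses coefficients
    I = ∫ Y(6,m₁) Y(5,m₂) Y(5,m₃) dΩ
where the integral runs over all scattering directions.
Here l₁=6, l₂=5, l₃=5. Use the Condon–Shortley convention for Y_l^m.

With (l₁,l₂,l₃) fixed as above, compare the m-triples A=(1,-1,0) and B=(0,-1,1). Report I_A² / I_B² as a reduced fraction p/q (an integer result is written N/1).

Shared (l₁,l₂,l₃)=(6,5,5): N and (l;000)² cancel in I_A²/I_B².
A: Δ = 6!·6!·4!/17! = 1/28588560; Racah Σ t=0..4: t=0:+1/2073600 t=1:−1/34560 t=2:+1/6912 t=3:−1/10368 t=4:+1/138240 = 7/259200; ⇒ 3j(6 5 5; 1 -1 0)² = 28/7293, sgn -1
B: Δ = 6!·6!·4!/17! = 1/28588560; Racah Σ t=0..4: t=0:+1/12441600 t=1:−1/86400 t=2:+1/9216 t=3:−1/7776 t=4:+1/55296 = -7/518400; ⇒ 3j(6 5 5; 0 -1 1)² = 12/12155, sgn -1
I_A²/I_B² = (28/7293)/(12/12155) = 35/9

35/9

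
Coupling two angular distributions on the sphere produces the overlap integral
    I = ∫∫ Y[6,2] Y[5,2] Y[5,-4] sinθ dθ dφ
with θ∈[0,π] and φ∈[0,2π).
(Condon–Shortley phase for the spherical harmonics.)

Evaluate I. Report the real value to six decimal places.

0.108910

Checks pass: Σm=0; 16 even; l₃=5∈[1,11].
(2·6+1)(2·5+1)(2·5+1) = 1573
Δ: 6! 6! 4! / 17! → 1/28588560
sum: t=1:−1/345600 t=2:+1/13824 t=3:−1/5184 t=4:+1/13824 t=5:−1/345600 = -7/129600
3j²(6 5 5; 0 0 0) = Δ·Π!·Σ² = 80/7293  (sign +1)
sum: t=3:−1/103680 t=4:+1/207360 = -1/207360
3j²(6 5 5; 2 2 -4) = Δ·Π!·Σ² = 21/2431  (sign +1)
combine: 4πI² = 1573·80/7293·21/2431 = 560/3757
take √, sign +1: I = 0.10891018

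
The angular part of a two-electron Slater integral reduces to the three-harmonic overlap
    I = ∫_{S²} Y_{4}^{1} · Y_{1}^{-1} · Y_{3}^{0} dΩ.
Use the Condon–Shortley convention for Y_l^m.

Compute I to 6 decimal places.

-0.194664

Rules hold: Σm=0, L=8 even, 3≤3≤5.
N = 9·3·7 = 189
Δ = 2!·6!·0!/9! = 1/252
Racah Σ t=1..1: t=1:−1/36 = -1/36
⇒ 3j(4 1 3; 0 0 0)² = 4/63, sgn +1
Racah Σ t=0..0: t=0:+1/72 = 1/72
⇒ 3j(4 1 3; 1 -1 0)² = 5/126, sgn -1
4πI² = N·(3j₀)²·(3jₘ)² = 10/21
I = -1·√(0.47619/4π) = -0.19466390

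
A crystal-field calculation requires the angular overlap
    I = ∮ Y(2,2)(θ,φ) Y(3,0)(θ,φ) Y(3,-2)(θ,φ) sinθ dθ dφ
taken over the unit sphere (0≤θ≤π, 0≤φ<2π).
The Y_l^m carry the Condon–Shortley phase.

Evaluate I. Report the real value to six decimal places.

m-sum 0 ✓  L=8 even ✓  1≤3≤5 ✓
Π(2lᵢ+1) = 5×7×7 = 245
triangle coeff Δ(2,3,3) = 1/3780
Σ_t [0,2]: t=0:+1/24 t=1:−1/4 t=2:+1/24 = -1/6
(3j)²=4/105 [(2 3 3; 0 0 0)], sign=+1
Σ_t [0,0]: t=0:+1/24 = 1/24
(3j)²=1/21 [(2 3 3; 2 0 -2)], sign=-1
⇒ 4πI² = 4/9
I = (-1)√(4/9/(4π)) = -0.18806319

-0.188063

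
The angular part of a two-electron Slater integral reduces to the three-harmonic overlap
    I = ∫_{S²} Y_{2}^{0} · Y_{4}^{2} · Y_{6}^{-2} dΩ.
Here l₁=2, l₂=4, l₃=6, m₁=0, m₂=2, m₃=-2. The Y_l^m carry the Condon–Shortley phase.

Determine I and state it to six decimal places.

0.206144

Rules hold: Σm=0, L=12 even, 2≤6≤6.
N = 5·9·13 = 585
Δ = 0!·4!·8!/13! = 1/6435
Racah Σ t=0..0: t=0:+1/2304 = 1/2304
⇒ 3j(2 4 6; 0 0 0)² = 5/143, sgn +1
Racah Σ t=0..0: t=0:+1/5760 = 1/5760
⇒ 3j(2 4 6; 0 2 -2)² = 56/2145, sgn +1
4πI² = N·(3j₀)²·(3jₘ)² = 840/1573
I = +1·√(0.534011/4π) = 0.20614383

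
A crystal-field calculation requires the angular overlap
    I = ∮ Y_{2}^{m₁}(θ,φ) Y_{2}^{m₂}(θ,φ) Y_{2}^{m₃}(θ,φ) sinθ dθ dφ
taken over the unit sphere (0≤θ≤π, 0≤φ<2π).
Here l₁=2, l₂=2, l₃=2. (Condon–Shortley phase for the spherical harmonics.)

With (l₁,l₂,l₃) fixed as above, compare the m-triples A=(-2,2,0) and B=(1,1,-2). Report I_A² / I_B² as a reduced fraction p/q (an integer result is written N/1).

Same 2,2,2: normalisation and zero-m 3j drop out of the ratio.
A: Δ: 2! 2! 2! / 7! → 1/630; sum: t=2:+1/8 = 1/8; 3j²(2 2 2; -2 2 0) = Δ·Π!·Σ² = 2/35  (sign +1)
B: Δ: 2! 2! 2! / 7! → 1/630; sum: t=1:−1/4 = -1/4; 3j²(2 2 2; 1 1 -2) = Δ·Π!·Σ² = 3/35  (sign -1)
I_A²/I_B² = (2/35)/(3/35) = 2/3

2/3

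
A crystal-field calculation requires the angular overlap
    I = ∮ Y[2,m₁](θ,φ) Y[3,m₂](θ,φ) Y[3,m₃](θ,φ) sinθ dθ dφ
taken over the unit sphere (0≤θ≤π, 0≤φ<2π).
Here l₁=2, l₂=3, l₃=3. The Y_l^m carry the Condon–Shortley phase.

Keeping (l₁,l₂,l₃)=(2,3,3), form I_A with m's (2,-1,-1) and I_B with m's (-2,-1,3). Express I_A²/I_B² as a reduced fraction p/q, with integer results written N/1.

12/5

Same 2,3,3: normalisation and zero-m 3j drop out of the ratio.
A: Δ: 2! 2! 4! / 9! → 1/3780; sum: t=0:+1/16 = 1/16; 3j²(2 3 3; 2 -1 -1) = Δ·Π!·Σ² = 2/35  (sign +1)
B: Δ: 2! 2! 4! / 9! → 1/3780; sum: t=2:+1/96 = 1/96; 3j²(2 3 3; -2 -1 3) = Δ·Π!·Σ² = 1/42  (sign +1)
I_A²/I_B² = (2/35)/(1/42) = 12/5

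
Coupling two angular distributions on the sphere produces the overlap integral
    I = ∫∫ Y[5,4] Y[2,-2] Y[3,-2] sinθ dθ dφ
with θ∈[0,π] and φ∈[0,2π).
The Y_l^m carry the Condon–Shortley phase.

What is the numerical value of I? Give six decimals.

0.268967

Rules hold: Σm=0, L=10 even, 3≤3≤7.
N = 11·5·7 = 385
Δ = 4!·6!·0!/11! = 1/2310
Racah Σ t=2..2: t=2:+1/144 = 1/144
⇒ 3j(5 2 3; 0 0 0)² = 10/231, sgn -1
Racah Σ t=0..0: t=0:+1/2880 = 1/2880
⇒ 3j(5 2 3; 4 -2 -2)² = 3/55, sgn -1
4πI² = N·(3j₀)²·(3jₘ)² = 10/11
I = +1·√(0.909091/4π) = 0.26896683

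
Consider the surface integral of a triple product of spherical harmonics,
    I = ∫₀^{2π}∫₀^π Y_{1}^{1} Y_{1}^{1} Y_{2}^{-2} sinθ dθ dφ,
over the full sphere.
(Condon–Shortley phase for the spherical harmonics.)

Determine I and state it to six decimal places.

0.309019

Rules hold: Σm=0, L=4 even, 0≤2≤2.
N = 3·3·5 = 45
Δ = 0!·2!·2!/5! = 1/30
Racah Σ t=0..0: t=0:+1/1 = 1/1
⇒ 3j(1 1 2; 0 0 0)² = 2/15, sgn +1
Racah Σ t=0..0: t=0:+1/4 = 1/4
⇒ 3j(1 1 2; 1 1 -2)² = 1/5, sgn +1
4πI² = N·(3j₀)²·(3jₘ)² = 6/5
I = +1·√(1.2/4π) = 0.30901936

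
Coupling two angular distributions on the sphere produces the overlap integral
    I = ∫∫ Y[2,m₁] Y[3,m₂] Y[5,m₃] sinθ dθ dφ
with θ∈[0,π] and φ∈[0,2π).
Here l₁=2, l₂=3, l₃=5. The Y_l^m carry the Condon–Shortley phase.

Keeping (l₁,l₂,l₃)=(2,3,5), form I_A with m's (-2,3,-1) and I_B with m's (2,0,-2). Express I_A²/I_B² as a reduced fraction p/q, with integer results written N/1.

Same 2,3,5: normalisation and zero-m 3j drop out of the ratio.
A: Δ: 0! 4! 6! / 11! → 1/2310; sum: t=0:+1/17280 = 1/17280; 3j²(2 3 5; -2 3 -1) = Δ·Π!·Σ² = 1/2310  (sign +1)
B: Δ: 0! 4! 6! / 11! → 1/2310; sum: t=0:+1/864 = 1/864; 3j²(2 3 5; 2 0 -2) = Δ·Π!·Σ² = 1/66  (sign -1)
I_A²/I_B² = (1/2310)/(1/66) = 1/35

1/35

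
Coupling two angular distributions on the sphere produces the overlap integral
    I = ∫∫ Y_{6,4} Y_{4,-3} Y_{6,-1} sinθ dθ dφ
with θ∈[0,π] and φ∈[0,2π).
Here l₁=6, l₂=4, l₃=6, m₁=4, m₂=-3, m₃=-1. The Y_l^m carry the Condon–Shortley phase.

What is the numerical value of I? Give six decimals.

Rules hold: Σm=0, L=16 even, 2≤6≤10.
N = 13·9·13 = 1521
Δ = 4!·8!·4!/17! = 1/15315300
Racah Σ t=0..4: t=0:+1/829440 t=1:−1/25920 t=2:+1/9216 t=3:−1/25920 t=4:+1/829440 = 7/207360
⇒ 3j(6 4 6; 0 0 0)² = 28/2431, sgn +1
Racah Σ t=0..1: t=0:+1/207360 t=1:−1/725760 = 1/290304
⇒ 3j(6 4 6; 4 -3 -1)² = 125/7293, sgn -1
4πI² = N·(3j₀)²·(3jₘ)² = 10500/34969
I = -1·√(0.300266/4π) = -0.15457815

-0.154578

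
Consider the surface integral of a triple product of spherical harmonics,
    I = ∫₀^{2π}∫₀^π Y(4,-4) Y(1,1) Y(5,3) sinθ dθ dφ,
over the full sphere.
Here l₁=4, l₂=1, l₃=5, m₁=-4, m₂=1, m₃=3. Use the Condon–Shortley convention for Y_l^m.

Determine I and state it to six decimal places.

-0.049106

m-sum 0 ✓  L=10 even ✓  3≤5≤5 ✓
Π(2lᵢ+1) = 9×3×11 = 297
triangle coeff Δ(4,1,5) = 1/495
Σ_t [0,0]: t=0:+1/576 = 1/576
(3j)²=5/99 [(4 1 5; 0 0 0)], sign=-1
Σ_t [0,0]: t=0:+1/80640 = 1/80640
(3j)²=1/495 [(4 1 5; -4 1 3)], sign=+1
⇒ 4πI² = 1/33
I = (-1)√(1/33/(4π)) = -0.04910640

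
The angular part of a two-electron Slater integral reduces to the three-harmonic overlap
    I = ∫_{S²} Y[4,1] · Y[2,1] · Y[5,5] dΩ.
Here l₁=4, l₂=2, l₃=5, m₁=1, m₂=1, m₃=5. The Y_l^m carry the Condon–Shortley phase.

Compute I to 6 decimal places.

Σmᵢ = 7 ≠ 0, so the φ-integral vanishes; I = 0

0.000000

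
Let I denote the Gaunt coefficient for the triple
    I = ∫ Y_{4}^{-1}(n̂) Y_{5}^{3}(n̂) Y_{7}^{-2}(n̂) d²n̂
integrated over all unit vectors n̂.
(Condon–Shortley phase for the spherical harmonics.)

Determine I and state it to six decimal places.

Checks pass: Σm=0; 16 even; l₃=7∈[1,9].
(2·4+1)(2·5+1)(2·7+1) = 1485
Δ: 2! 6! 8! / 17! → 1/6126120
sum: t=0:+1/69120 t=1:−1/20736 t=2:+1/69120 = -1/51840
3j²(4 5 7; 0 0 0) = Δ·Π!·Σ² = 280/21879  (sign +1)
sum: t=0:+1/9676800 t=1:−1/241920 t=2:+1/103680 = 163/29030400
3j²(4 5 7; -1 3 -2) = Δ·Π!·Σ² = 26569/2042040  (sign -1)
combine: 4πI² = 1485·280/21879·26569/2042040 = 132845/537251
take √, sign -1: I = -0.14027461

-0.140275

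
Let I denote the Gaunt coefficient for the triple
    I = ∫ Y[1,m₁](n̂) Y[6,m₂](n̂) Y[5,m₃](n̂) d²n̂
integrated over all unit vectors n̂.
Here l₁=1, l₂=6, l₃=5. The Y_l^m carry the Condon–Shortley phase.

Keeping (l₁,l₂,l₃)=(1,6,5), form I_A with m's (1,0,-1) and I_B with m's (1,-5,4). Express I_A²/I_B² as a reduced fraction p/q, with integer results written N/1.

3/11

Shared (l₁,l₂,l₃)=(1,6,5): N and (l;000)² cancel in I_A²/I_B².
A: Δ = 2!·0!·10!/13! = 1/858; Racah Σ t=0..0: t=0:+1/34560 = 1/34560; ⇒ 3j(1 6 5; 1 0 -1)² = 5/286, sgn +1
B: Δ = 2!·0!·10!/13! = 1/858; Racah Σ t=0..0: t=0:+1/725760 = 1/725760; ⇒ 3j(1 6 5; 1 -5 4)² = 5/78, sgn -1
I_A²/I_B² = (5/286)/(5/78) = 3/11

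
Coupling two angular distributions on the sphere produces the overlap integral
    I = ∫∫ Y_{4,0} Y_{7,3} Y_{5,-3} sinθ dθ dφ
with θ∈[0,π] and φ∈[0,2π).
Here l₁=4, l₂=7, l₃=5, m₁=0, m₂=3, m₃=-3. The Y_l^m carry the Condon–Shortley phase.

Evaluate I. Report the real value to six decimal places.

m-sum 0 ✓  L=16 even ✓  3≤5≤11 ✓
Π(2lᵢ+1) = 9×15×11 = 1485
triangle coeff Δ(4,7,5) = 1/6126120
Σ_t [2,4]: t=2:+1/69120 t=3:−1/20736 t=4:+1/69120 = -1/51840
(3j)²=280/21879 [(4 7 5; 0 0 0)], sign=+1
Σ_t [2,4]: t=2:+1/3870720 t=3:−1/181440 t=4:+1/138240 = 23/11612160
(3j)²=529/204204 [(4 7 5; 0 3 -3)], sign=+1
⇒ 4πI² = 26450/537251
I = (+1)√(26450/537251/(4π)) = 0.06259207

0.062592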